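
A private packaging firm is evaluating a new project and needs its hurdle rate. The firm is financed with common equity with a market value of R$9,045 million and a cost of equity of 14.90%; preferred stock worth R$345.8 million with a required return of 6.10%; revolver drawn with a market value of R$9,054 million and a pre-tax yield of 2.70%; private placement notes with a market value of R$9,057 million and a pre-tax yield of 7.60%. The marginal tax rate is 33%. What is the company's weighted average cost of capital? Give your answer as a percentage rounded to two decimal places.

7.25%

Total capital V = 9045 + 345.8 + 9054 + 9057 = 27501.8.
Equity: weight = 9045/27501.8 = 0.3289; cost = 14.9%.
Preferred: weight = 345.8/27501.8 = 0.0126; cost = 6.1%.
Revolver drawn: weight = 9054/27501.8 = 0.3292; after-tax cost = 2.7% × (1 − 33%) = 1.8090%.
Private placement notes: weight = 9057/27501.8 = 0.3293; after-tax cost = 7.6% × (1 − 33%) = 5.0920%.
WACC = 0.3289 × 14.9000% + 0.0126 × 6.1000% + 0.3292 × 1.8090% + 0.3293 × 5.0920% = 7.2496%.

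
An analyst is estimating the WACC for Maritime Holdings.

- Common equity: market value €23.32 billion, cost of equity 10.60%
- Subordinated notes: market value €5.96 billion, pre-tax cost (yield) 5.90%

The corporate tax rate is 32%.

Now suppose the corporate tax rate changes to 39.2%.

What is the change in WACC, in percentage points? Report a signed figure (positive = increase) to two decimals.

-0.09 pp

Current WACC:
Total capital V = 23.32 + 5.96 = 29.28.
Equity: weight = 23.32/29.28 = 0.7964; cost = 10.6%.
Subordinated notes: weight = 5.96/29.28 = 0.2036; after-tax cost = 5.9% × (1 − 32%) = 4.0120%.
WACC = 0.7964 × 10.6000% + 0.2036 × 4.0120% = 9.2590%.
After the change:
Total capital V = 23.32 + 5.96 = 29.28.
Equity: weight = 23.32/29.28 = 0.7964; cost = 10.6%.
Subordinated notes: weight = 5.96/29.28 = 0.2036; after-tax cost = 5.9% × (1 − 39.2%) = 3.5872%.
WACC = 0.7964 × 10.6000% + 0.2036 × 3.5872% = 9.1725%.
Change in WACC = 9.1725% − 9.2590% = -0.0865 pp.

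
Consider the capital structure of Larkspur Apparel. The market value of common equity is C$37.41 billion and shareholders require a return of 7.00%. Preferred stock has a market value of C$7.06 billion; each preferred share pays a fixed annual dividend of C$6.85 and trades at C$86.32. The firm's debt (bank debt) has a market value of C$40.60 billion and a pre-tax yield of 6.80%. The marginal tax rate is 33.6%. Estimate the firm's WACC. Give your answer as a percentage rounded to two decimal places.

5.89%

Cost of preferred: Rp = 6.85 / 86.32 = 7.9356%.
Total capital V = 37.41 + 7.06 + 40.6 = 85.07.
Equity: weight = 37.41/85.07 = 0.4398; cost = 7%.
Preferred: weight = 7.06/85.07 = 0.0830; cost = 7.9356%.
Bank debt: weight = 40.6/85.07 = 0.4773; after-tax cost = 6.8% × (1 − 33.6%) = 4.5152%.
WACC = 0.4398 × 7.0000% + 0.0830 × 7.9356% + 0.4773 × 4.5152% = 5.8918%.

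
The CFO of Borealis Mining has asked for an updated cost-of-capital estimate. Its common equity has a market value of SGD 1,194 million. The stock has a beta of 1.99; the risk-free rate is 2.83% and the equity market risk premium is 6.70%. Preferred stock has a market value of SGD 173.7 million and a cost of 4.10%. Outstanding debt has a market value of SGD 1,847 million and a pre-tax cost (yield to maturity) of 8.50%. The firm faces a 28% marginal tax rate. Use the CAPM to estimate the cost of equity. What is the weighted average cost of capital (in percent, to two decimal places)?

Cost of equity via CAPM: Re = 2.83% + 1.99 × 6.7% = 16.1630%.
Total capital V = 1194 + 173.7 + 1847 = 3214.7.
Equity: weight = 1194/3214.7 = 0.3714; cost = 16.163%.
Preferred: weight = 173.7/3214.7 = 0.0540; cost = 4.1%.
Debt: weight = 1847/3214.7 = 0.5745; after-tax cost = 8.5% × (1 − 28%) = 6.1200%.
WACC = 0.3714 × 16.1630% + 0.0540 × 4.1000% + 0.5745 × 6.1200% = 9.7410%.

9.74%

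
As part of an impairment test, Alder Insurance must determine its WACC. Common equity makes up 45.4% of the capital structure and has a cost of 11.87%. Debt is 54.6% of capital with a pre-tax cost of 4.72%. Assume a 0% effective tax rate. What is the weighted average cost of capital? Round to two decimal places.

After-tax cost of debt = 4.72% × (1 − 0%) = 4.7200%.
WACC = 0.454 × 11.8700% + 0.546 × 4.7200% = 7.9661%.

7.97%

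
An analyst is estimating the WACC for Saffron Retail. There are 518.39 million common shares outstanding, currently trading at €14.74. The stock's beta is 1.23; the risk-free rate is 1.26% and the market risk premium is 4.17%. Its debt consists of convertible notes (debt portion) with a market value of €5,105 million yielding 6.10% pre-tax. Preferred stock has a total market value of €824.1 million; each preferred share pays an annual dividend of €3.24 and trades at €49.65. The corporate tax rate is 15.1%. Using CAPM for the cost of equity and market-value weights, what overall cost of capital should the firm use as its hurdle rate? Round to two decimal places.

5.94%

Cost of equity via CAPM: Re = 1.26% + 1.23 × 4.17% = 6.3891%.
Cost of preferred: Rp = 3.24 / 49.65 = 6.5257%.
Market value of equity E = 14.74 × 518.39m = 7641.0686m.
Total capital V = 7641.0686 + 824.1 + 5105 = 13570.1686.
Equity: weight = 7641.0686/13570.1686 = 0.5631; cost = 6.3891%.
Preferred: weight = 824.1/13570.1686 = 0.0607; cost = 6.5257%.
Convertible notes (debt portion): weight = 5105/13570.1686 = 0.3762; after-tax cost = 6.1% × (1 − 15.1%) = 5.1789%.
WACC = 0.5631 × 6.3891% + 0.0607 × 6.5257% + 0.3762 × 5.1789% = 5.9421%.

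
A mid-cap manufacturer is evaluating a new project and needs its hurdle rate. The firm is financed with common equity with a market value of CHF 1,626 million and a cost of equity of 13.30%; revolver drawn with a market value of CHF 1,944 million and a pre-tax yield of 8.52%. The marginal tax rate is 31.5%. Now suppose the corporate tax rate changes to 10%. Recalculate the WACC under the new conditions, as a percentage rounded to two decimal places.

10.23%

After the change:
Total capital V = 1626 + 1944 = 3570.
Equity: weight = 1626/3570 = 0.4555; cost = 13.3%.
Revolver drawn: weight = 1944/3570 = 0.5445; after-tax cost = 8.52% × (1 − 10%) = 7.6680%.
WACC = 0.4555 × 13.3000% + 0.5445 × 7.6680% = 10.2332%.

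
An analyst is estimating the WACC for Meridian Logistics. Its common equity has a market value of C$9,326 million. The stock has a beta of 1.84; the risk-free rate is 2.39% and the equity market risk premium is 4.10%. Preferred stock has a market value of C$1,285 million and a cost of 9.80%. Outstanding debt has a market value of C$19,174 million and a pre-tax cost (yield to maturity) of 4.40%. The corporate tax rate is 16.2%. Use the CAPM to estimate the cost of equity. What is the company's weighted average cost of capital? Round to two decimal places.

Cost of equity via CAPM: Re = 2.39% + 1.84 × 4.1% = 9.9340%.
Total capital V = 9326 + 1285 + 19174 = 29785.
Equity: weight = 9326/29785 = 0.3131; cost = 9.934%.
Preferred: weight = 1285/29785 = 0.0431; cost = 9.8%.
Debt: weight = 19174/29785 = 0.6437; after-tax cost = 4.4% × (1 − 16.2%) = 3.6872%.
WACC = 0.3131 × 9.9340% + 0.0431 × 9.8000% + 0.6437 × 3.6872% = 5.9069%.

5.91%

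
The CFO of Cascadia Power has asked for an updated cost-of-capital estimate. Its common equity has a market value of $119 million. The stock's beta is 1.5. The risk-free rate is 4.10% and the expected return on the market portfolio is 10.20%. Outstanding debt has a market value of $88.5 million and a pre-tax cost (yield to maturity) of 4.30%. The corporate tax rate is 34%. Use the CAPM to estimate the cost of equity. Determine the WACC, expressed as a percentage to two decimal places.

8.81%

Market risk premium = 10.2% − 4.1% = 6.1%.
Cost of equity via CAPM: Re = 4.1% + 1.5 × 6.1% = 13.2500%.
Total capital V = 119 + 88.5 = 207.5.
Equity: weight = 119/207.5 = 0.5735; cost = 13.25%.
Debt: weight = 88.5/207.5 = 0.4265; after-tax cost = 4.3% × (1 − 34%) = 2.8380%.
WACC = 0.5735 × 13.2500% + 0.4265 × 2.8380% = 8.8092%.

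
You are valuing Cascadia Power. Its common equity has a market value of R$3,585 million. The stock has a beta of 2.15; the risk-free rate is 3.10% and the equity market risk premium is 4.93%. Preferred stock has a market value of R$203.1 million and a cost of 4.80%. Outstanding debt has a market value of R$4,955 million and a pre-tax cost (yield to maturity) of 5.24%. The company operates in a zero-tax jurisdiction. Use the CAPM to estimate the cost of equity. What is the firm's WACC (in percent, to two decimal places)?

Cost of equity via CAPM: Re = 3.1% + 2.15 × 4.93% = 13.6995%.
Total capital V = 3585 + 203.1 + 4955 = 8743.1.
Equity: weight = 3585/8743.1 = 0.4100; cost = 13.6995%.
Preferred: weight = 203.1/8743.1 = 0.0232; cost = 4.8%.
Debt: weight = 4955/8743.1 = 0.5667; after-tax cost = 5.24% × (1 − 0%) = 5.2400%.
WACC = 0.4100 × 13.6995% + 0.0232 × 4.8000% + 0.5667 × 5.2400% = 8.6985%.

8.70%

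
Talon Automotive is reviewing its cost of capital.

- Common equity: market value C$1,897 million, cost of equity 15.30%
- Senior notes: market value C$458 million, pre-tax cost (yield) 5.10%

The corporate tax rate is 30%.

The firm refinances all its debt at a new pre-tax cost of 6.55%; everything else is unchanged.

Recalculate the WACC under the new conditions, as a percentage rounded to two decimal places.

After the change:
Total capital V = 1897 + 458 = 2355.
Equity: weight = 1897/2355 = 0.8055; cost = 15.3%.
Senior notes: weight = 458/2355 = 0.1945; after-tax cost = 6.55% × (1 − 30%) = 4.5850%.
WACC = 0.8055 × 15.3000% + 0.1945 × 4.5850% = 13.2161%.

13.22%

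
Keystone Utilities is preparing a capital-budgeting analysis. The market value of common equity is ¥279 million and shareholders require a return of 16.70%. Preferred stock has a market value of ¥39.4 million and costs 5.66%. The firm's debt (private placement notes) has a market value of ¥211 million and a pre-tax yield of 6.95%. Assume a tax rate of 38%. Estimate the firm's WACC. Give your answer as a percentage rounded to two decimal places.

Total capital V = 279 + 39.4 + 211 = 529.4.
Equity: weight = 279/529.4 = 0.5270; cost = 16.7%.
Preferred: weight = 39.4/529.4 = 0.0744; cost = 5.66%.
Private placement notes: weight = 211/529.4 = 0.3986; after-tax cost = 6.95% × (1 − 38%) = 4.3090%.
WACC = 0.5270 × 16.7000% + 0.0744 × 5.6600% + 0.3986 × 4.3090% = 10.9397%.

10.94%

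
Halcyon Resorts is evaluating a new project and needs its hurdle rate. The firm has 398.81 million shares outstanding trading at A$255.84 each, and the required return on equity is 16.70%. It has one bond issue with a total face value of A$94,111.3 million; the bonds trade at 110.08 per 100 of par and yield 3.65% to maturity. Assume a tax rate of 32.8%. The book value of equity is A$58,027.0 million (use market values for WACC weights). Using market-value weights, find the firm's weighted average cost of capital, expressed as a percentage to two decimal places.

9.52%

Market value of equity E = 255.84 × 398.81m = 102031.5504m. Market value of debt D = 94111.3m × 110.08/100 = 103597.71904m.
Total capital V = 102031.5504 + 103597.71904 = 205629.26944.
Equity: weight = 102031.5504/205629.26944 = 0.4962; cost = 16.7%.
Bonds outstanding: weight = 103597.71904/205629.26944 = 0.5038; after-tax cost = 3.65% × (1 − 32.8%) = 2.4528%.
WACC = 0.4962 × 16.7000% + 0.5038 × 2.4528% = 9.5221%.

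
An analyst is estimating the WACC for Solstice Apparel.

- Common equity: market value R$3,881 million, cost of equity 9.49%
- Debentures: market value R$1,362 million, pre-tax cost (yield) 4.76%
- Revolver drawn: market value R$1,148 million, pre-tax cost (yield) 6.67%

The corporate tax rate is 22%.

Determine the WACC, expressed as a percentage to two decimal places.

7.49%

Total capital V = 3881 + 1362 + 1148 = 6391.
Equity: weight = 3881/6391 = 0.6073; cost = 9.49%.
Debentures: weight = 1362/6391 = 0.2131; after-tax cost = 4.76% × (1 − 22%) = 3.7128%.
Revolver drawn: weight = 1148/6391 = 0.1796; after-tax cost = 6.67% × (1 − 22%) = 5.2026%.
WACC = 0.6073 × 9.4900% + 0.2131 × 3.7128% + 0.1796 × 5.2026% = 7.4887%.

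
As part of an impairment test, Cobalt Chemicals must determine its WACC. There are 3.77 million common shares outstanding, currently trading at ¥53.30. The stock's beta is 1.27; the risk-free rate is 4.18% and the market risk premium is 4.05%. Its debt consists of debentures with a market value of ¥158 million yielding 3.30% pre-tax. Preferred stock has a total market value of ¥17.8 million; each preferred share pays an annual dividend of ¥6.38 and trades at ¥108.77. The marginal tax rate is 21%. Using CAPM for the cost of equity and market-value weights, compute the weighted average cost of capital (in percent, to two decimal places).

6.34%

Cost of equity via CAPM: Re = 4.18% + 1.27 × 4.05% = 9.3235%.
Cost of preferred: Rp = 6.38 / 108.77 = 5.8656%.
Market value of equity E = 53.3 × 3.77m = 200.941m.
Total capital V = 200.941 + 17.8 + 158 = 376.741.
Equity: weight = 200.941/376.741 = 0.5334; cost = 9.3235%.
Preferred: weight = 17.8/376.741 = 0.0472; cost = 5.8656%.
Debentures: weight = 158/376.741 = 0.4194; after-tax cost = 3.3% × (1 − 21%) = 2.6070%.
WACC = 0.5334 × 9.3235% + 0.0472 × 5.8656% + 0.4194 × 2.6070% = 6.3433%.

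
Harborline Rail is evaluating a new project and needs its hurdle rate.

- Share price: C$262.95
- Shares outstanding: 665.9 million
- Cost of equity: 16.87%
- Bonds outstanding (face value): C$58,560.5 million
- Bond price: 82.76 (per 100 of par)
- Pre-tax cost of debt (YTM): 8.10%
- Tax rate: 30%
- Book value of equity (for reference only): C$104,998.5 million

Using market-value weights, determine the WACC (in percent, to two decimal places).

14.44%

Market value of equity E = 262.95 × 665.9m = 175098.405m. Market value of debt D = 58560.5m × 82.76/100 = 48464.6698m.
Total capital V = 175098.405 + 48464.6698 = 223563.0748.
Equity: weight = 175098.405/223563.0748 = 0.7832; cost = 16.87%.
Bonds outstanding: weight = 48464.6698/223563.0748 = 0.2168; after-tax cost = 8.1% × (1 − 30%) = 5.6700%.
WACC = 0.7832 × 16.8700% + 0.2168 × 5.6700% = 14.4420%.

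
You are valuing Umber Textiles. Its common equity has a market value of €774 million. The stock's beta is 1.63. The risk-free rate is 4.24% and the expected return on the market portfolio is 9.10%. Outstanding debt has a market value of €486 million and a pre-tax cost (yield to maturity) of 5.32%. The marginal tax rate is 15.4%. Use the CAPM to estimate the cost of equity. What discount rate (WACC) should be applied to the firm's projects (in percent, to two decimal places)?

9.21%

Market risk premium = 9.1% − 4.24% = 4.86%.
Cost of equity via CAPM: Re = 4.24% + 1.63 × 4.86% = 12.1618%.
Total capital V = 774 + 486 = 1260.
Equity: weight = 774/1260 = 0.6143; cost = 12.1618%.
Debt: weight = 486/1260 = 0.3857; after-tax cost = 5.32% × (1 − 15.4%) = 4.5007%.
WACC = 0.6143 × 12.1618% + 0.3857 × 4.5007% = 9.2068%.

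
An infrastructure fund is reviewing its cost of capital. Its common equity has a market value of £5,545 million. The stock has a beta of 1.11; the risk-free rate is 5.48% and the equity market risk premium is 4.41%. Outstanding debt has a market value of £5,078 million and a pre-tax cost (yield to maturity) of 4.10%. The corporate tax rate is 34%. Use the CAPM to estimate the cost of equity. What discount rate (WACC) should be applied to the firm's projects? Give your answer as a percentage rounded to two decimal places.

6.71%

Cost of equity via CAPM: Re = 5.48% + 1.11 × 4.41% = 10.3751%.
Total capital V = 5545 + 5078 = 10623.
Equity: weight = 5545/10623 = 0.5220; cost = 10.3751%.
Debt: weight = 5078/10623 = 0.4780; after-tax cost = 4.1% × (1 − 34%) = 2.7060%.
WACC = 0.5220 × 10.3751% + 0.4780 × 2.7060% = 6.7091%.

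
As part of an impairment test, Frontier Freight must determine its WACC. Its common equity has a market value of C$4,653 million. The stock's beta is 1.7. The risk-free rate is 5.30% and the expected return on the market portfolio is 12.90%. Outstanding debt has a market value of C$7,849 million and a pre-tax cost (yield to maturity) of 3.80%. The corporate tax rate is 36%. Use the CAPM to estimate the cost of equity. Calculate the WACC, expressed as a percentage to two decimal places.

Market risk premium = 12.9% − 5.3% = 7.6%.
Cost of equity via CAPM: Re = 5.3% + 1.7 × 7.6% = 18.2200%.
Total capital V = 4653 + 7849 = 12502.
Equity: weight = 4653/12502 = 0.3722; cost = 18.22%.
Debt: weight = 7849/12502 = 0.6278; after-tax cost = 3.8% × (1 − 36%) = 2.4320%.
WACC = 0.3722 × 18.2200% + 0.6278 × 2.4320% = 8.3080%.

8.31%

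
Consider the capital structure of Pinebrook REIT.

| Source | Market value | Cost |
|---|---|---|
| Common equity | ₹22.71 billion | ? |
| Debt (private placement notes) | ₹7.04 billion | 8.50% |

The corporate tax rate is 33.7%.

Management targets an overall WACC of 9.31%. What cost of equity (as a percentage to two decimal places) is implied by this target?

10.45%

Total capital V = 22.71 + 7.04 = 29.75.
Equity weight = 22.71/29.75 = 0.7634.
Private placement notes weight = 7.04/29.75 = 0.2366.
Debt contribution = 0.2366 × 8.5% × (1 − 33.7%) = 1.3336%.
Required equity contribution = 9.31% − 1.3336% = 7.9764%.
Re = 7.9764% / 0.7634 = 10.4491%.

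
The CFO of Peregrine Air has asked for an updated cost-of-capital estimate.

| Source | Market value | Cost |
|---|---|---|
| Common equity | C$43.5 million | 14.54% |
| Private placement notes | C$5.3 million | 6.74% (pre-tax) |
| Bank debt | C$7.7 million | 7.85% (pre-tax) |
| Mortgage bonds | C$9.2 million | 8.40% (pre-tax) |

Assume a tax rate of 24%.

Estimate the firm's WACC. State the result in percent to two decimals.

Total capital V = 43.5 + 5.3 + 7.7 + 9.2 = 65.7.
Equity: weight = 43.5/65.7 = 0.6621; cost = 14.54%.
Private placement notes: weight = 5.3/65.7 = 0.0807; after-tax cost = 6.74% × (1 − 24%) = 5.1224%.
Bank debt: weight = 7.7/65.7 = 0.1172; after-tax cost = 7.85% × (1 − 24%) = 5.9660%.
Mortgage bonds: weight = 9.2/65.7 = 0.1400; after-tax cost = 8.4% × (1 − 24%) = 6.3840%.
WACC = 0.6621 × 14.5400% + 0.0807 × 5.1224% + 0.1172 × 5.9660% + 0.1400 × 6.3840% = 11.6333%.

11.63%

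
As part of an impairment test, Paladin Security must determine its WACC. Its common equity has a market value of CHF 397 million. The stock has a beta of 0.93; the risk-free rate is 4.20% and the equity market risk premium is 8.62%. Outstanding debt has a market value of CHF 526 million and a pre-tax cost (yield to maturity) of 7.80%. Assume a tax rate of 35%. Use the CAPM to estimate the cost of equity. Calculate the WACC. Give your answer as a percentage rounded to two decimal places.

Cost of equity via CAPM: Re = 4.2% + 0.93 × 8.62% = 12.2166%.
Total capital V = 397 + 526 = 923.
Equity: weight = 397/923 = 0.4301; cost = 12.2166%.
Debt: weight = 526/923 = 0.5699; after-tax cost = 7.8% × (1 − 35%) = 5.0700%.
WACC = 0.4301 × 12.2166% + 0.5699 × 5.0700% = 8.1439%.

8.14%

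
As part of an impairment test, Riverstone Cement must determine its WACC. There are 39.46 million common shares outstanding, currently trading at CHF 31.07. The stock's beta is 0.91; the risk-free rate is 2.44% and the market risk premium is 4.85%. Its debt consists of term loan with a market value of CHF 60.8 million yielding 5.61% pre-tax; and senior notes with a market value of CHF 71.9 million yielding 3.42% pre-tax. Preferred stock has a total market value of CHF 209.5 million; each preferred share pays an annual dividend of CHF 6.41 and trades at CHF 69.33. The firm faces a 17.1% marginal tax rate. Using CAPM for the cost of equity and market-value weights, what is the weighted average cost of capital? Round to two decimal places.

Cost of equity via CAPM: Re = 2.44% + 0.91 × 4.85% = 6.8535%.
Cost of preferred: Rp = 6.41 / 69.33 = 9.2456%.
Market value of equity E = 31.07 × 39.46m = 1226.0222m.
Total capital V = 1226.0222 + 209.5 + 60.8 + 71.9 = 1568.2222.
Equity: weight = 1226.0222/1568.2222 = 0.7818; cost = 6.8535%.
Preferred: weight = 209.5/1568.2222 = 0.1336; cost = 9.2456%.
Term loan: weight = 60.8/1568.2222 = 0.0388; after-tax cost = 5.61% × (1 − 17.1%) = 4.6507%.
Senior notes: weight = 71.9/1568.2222 = 0.0458; after-tax cost = 3.42% × (1 − 17.1%) = 2.8352%.
WACC = 0.7818 × 6.8535% + 0.1336 × 9.2456% + 0.0388 × 4.6507% + 0.0458 × 2.8352% = 6.9034%.

6.90%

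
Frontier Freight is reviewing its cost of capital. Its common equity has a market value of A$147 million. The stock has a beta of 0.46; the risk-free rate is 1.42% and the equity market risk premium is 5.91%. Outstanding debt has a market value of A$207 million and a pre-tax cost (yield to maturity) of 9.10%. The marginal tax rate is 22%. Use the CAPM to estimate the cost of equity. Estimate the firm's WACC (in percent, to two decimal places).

Cost of equity via CAPM: Re = 1.42% + 0.46 × 5.91% = 4.1386%.
Total capital V = 147 + 207 = 354.
Equity: weight = 147/354 = 0.4153; cost = 4.1386%.
Debt: weight = 207/354 = 0.5847; after-tax cost = 9.1% × (1 − 22%) = 7.0980%.
WACC = 0.4153 × 4.1386% + 0.5847 × 7.0980% = 5.8691%.

5.87%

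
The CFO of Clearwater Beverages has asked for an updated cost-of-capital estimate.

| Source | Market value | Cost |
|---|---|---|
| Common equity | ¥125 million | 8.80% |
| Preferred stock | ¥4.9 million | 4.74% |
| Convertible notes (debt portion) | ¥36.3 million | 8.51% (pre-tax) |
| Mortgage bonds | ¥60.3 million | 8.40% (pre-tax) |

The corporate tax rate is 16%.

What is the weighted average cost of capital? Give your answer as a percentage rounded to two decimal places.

7.98%

Total capital V = 125 + 4.9 + 36.3 + 60.3 = 226.5.
Equity: weight = 125/226.5 = 0.5519; cost = 8.8%.
Preferred: weight = 4.9/226.5 = 0.0216; cost = 4.74%.
Convertible notes (debt portion): weight = 36.3/226.5 = 0.1603; after-tax cost = 8.51% × (1 − 16%) = 7.1484%.
Mortgage bonds: weight = 60.3/226.5 = 0.2662; after-tax cost = 8.4% × (1 − 16%) = 7.0560%.
WACC = 0.5519 × 8.8000% + 0.0216 × 4.7400% + 0.1603 × 7.1484% + 0.2662 × 7.0560% = 7.9832%.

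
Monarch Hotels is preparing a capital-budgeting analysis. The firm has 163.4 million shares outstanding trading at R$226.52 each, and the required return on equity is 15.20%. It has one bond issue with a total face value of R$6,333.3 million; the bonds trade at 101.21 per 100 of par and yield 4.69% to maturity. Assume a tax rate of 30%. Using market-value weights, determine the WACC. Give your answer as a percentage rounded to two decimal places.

13.44%

Market value of equity E = 226.52 × 163.4m = 37013.368m. Market value of debt D = 6333.3m × 101.21/100 = 6409.93293m.
Total capital V = 37013.368 + 6409.93293 = 43423.30093.
Equity: weight = 37013.368/43423.30093 = 0.8524; cost = 15.2%.
Bonds outstanding: weight = 6409.93293/43423.30093 = 0.1476; after-tax cost = 4.69% × (1 − 30%) = 3.2830%.
WACC = 0.8524 × 15.2000% + 0.1476 × 3.2830% = 13.4409%.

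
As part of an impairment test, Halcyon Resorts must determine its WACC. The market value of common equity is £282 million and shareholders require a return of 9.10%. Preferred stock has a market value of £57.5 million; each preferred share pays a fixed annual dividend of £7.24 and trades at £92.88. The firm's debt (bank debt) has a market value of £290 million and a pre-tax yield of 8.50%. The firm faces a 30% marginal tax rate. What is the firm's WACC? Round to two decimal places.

Cost of preferred: Rp = 7.24 / 92.88 = 7.7950%.
Total capital V = 282 + 57.5 + 290 = 629.5.
Equity: weight = 282/629.5 = 0.4480; cost = 9.1%.
Preferred: weight = 57.5/629.5 = 0.0913; cost = 7.795%.
Bank debt: weight = 290/629.5 = 0.4607; after-tax cost = 8.5% × (1 − 30%) = 5.9500%.
WACC = 0.4480 × 9.1000% + 0.0913 × 7.7950% + 0.4607 × 5.9500% = 7.5296%.

7.53%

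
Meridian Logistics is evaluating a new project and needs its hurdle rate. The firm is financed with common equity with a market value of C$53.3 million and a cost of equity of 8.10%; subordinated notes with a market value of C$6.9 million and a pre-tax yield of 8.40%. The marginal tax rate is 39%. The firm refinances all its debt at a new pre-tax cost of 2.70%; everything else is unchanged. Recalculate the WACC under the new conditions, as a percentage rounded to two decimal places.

7.36%

After the change:
Total capital V = 53.3 + 6.9 = 60.2.
Equity: weight = 53.3/60.2 = 0.8854; cost = 8.1%.
Subordinated notes: weight = 6.9/60.2 = 0.1146; after-tax cost = 2.7% × (1 − 39%) = 1.6470%.
WACC = 0.8854 × 8.1000% + 0.1146 × 1.6470% = 7.3604%.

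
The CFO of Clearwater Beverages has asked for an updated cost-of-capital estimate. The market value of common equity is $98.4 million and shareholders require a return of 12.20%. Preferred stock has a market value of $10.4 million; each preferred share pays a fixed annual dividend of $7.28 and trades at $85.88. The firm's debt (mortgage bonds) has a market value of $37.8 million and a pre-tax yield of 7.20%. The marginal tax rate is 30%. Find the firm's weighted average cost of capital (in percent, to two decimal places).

10.09%

Cost of preferred: Rp = 7.28 / 85.88 = 8.4769%.
Total capital V = 98.4 + 10.4 + 37.8 = 146.6.
Equity: weight = 98.4/146.6 = 0.6712; cost = 12.2%.
Preferred: weight = 10.4/146.6 = 0.0709; cost = 8.4769%.
Mortgage bonds: weight = 37.8/146.6 = 0.2578; after-tax cost = 7.2% × (1 − 30%) = 5.0400%.
WACC = 0.6712 × 12.2000% + 0.0709 × 8.4769% + 0.2578 × 5.0400% = 10.0897%.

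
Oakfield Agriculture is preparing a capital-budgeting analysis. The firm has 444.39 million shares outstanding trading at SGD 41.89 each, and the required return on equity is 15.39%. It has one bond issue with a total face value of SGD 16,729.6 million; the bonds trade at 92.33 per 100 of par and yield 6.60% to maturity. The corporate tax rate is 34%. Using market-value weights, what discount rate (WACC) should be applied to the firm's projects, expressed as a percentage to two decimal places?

10.39%

Market value of equity E = 41.89 × 444.39m = 18615.4971m. Market value of debt D = 16729.6m × 92.33/100 = 15446.43968m.
Total capital V = 18615.4971 + 15446.43968 = 34061.93678.
Equity: weight = 18615.4971/34061.93678 = 0.5465; cost = 15.39%.
Bonds outstanding: weight = 15446.43968/34061.93678 = 0.4535; after-tax cost = 6.6% × (1 − 34%) = 4.3560%.
WACC = 0.5465 × 15.3900% + 0.4535 × 4.3560% = 10.3863%.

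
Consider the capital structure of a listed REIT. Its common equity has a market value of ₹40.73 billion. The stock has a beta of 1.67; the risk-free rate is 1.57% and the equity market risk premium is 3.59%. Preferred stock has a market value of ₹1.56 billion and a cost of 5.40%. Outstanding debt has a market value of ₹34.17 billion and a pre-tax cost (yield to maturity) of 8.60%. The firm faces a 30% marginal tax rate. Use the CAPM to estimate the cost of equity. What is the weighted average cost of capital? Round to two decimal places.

Cost of equity via CAPM: Re = 1.57% + 1.67 × 3.59% = 7.5653%.
Total capital V = 40.73 + 1.56 + 34.17 = 76.46.
Equity: weight = 40.73/76.46 = 0.5327; cost = 7.5653%.
Preferred: weight = 1.56/76.46 = 0.0204; cost = 5.4%.
Debt: weight = 34.17/76.46 = 0.4469; after-tax cost = 8.6% × (1 − 30%) = 6.0200%.
WACC = 0.5327 × 7.5653% + 0.0204 × 5.4000% + 0.4469 × 6.0200% = 6.8305%.

6.83%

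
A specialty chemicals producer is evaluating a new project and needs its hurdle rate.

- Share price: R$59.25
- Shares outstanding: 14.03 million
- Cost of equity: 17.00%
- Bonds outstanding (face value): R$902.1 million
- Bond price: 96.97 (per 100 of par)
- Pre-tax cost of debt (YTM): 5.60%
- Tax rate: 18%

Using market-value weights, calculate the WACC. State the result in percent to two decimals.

Market value of equity E = 59.25 × 14.03m = 831.2775m. Market value of debt D = 902.1m × 96.97/100 = 874.76637m.
Total capital V = 831.2775 + 874.76637 = 1706.04387.
Equity: weight = 831.2775/1706.04387 = 0.4873; cost = 17%.
Bonds outstanding: weight = 874.76637/1706.04387 = 0.5127; after-tax cost = 5.6% × (1 − 18%) = 4.5920%.
WACC = 0.4873 × 17.0000% + 0.5127 × 4.5920% = 10.6379%.

10.64%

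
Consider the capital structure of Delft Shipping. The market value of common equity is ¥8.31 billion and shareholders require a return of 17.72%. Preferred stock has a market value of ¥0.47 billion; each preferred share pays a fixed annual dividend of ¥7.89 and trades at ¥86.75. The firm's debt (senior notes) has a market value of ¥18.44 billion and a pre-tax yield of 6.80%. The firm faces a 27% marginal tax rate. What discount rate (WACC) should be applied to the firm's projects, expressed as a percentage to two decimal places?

Cost of preferred: Rp = 7.89 / 86.75 = 9.0951%.
Total capital V = 8.31 + 0.47 + 18.44 = 27.22.
Equity: weight = 8.31/27.22 = 0.3053; cost = 17.72%.
Preferred: weight = 0.47/27.22 = 0.0173; cost = 9.0951%.
Senior notes: weight = 18.44/27.22 = 0.6774; after-tax cost = 6.8% × (1 − 27%) = 4.9640%.
WACC = 0.3053 × 17.7200% + 0.0173 × 9.0951% + 0.6774 × 4.9640% = 8.9296%.

8.93%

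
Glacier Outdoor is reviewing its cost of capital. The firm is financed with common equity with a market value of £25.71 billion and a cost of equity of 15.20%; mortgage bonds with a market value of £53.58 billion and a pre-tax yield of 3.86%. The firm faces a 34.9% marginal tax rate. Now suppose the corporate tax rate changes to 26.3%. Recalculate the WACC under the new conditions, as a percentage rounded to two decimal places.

6.85%

After the change:
Total capital V = 25.71 + 53.58 = 79.29.
Equity: weight = 25.71/79.29 = 0.3243; cost = 15.2%.
Mortgage bonds: weight = 53.58/79.29 = 0.6757; after-tax cost = 3.86% × (1 − 26.3%) = 2.8448%.
WACC = 0.3243 × 15.2000% + 0.6757 × 2.8448% = 6.8510%.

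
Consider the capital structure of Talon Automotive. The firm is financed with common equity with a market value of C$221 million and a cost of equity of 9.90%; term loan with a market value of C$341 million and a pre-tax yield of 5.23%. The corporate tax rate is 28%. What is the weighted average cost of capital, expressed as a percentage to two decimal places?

6.18%

Total capital V = 221 + 341 = 562.
Equity: weight = 221/562 = 0.3932; cost = 9.9%.
Term loan: weight = 341/562 = 0.6068; after-tax cost = 5.23% × (1 − 28%) = 3.7656%.
WACC = 0.3932 × 9.9000% + 0.6068 × 3.7656% = 6.1779%.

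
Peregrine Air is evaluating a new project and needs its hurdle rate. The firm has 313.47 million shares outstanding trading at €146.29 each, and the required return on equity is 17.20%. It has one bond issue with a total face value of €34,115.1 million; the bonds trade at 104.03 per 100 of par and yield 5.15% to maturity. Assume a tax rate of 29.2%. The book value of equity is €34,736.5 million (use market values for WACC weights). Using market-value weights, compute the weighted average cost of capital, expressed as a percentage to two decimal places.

11.29%

Market value of equity E = 146.29 × 313.47m = 45857.5263m. Market value of debt D = 34115.1m × 104.03/100 = 35489.93853m.
Total capital V = 45857.5263 + 35489.93853 = 81347.46483.
Equity: weight = 45857.5263/81347.46483 = 0.5637; cost = 17.2%.
Bonds outstanding: weight = 35489.93853/81347.46483 = 0.4363; after-tax cost = 5.15% × (1 − 29.2%) = 3.6462%.
WACC = 0.5637 × 17.2000% + 0.4363 × 3.6462% = 11.2868%.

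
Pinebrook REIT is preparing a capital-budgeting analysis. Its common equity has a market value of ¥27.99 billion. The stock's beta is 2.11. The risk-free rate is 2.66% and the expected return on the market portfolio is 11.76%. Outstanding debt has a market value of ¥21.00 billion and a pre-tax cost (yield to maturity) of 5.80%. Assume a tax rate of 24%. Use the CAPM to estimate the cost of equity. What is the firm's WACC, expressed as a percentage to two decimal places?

Market risk premium = 11.76% − 2.66% = 9.1%.
Cost of equity via CAPM: Re = 2.66% + 2.11 × 9.1% = 21.8610%.
Total capital V = 27.99 + 21 = 48.99.
Equity: weight = 27.99/48.99 = 0.5713; cost = 21.861%.
Debt: weight = 21/48.99 = 0.4287; after-tax cost = 5.8% × (1 − 24%) = 4.4080%.
WACC = 0.5713 × 21.8610% + 0.4287 × 4.4080% = 14.3796%.

14.38%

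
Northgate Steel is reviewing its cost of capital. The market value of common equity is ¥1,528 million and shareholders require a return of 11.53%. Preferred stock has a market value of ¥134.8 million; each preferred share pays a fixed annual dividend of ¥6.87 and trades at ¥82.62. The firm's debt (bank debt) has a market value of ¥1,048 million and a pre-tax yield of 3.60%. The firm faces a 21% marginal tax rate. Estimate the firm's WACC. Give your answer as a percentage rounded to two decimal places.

Cost of preferred: Rp = 6.87 / 82.62 = 8.3152%.
Total capital V = 1528 + 134.8 + 1048 = 2710.8.
Equity: weight = 1528/2710.8 = 0.5637; cost = 11.53%.
Preferred: weight = 134.8/2710.8 = 0.0497; cost = 8.3152%.
Bank debt: weight = 1048/2710.8 = 0.3866; after-tax cost = 3.6% × (1 − 21%) = 2.8440%.
WACC = 0.5637 × 11.5300% + 0.0497 × 8.3152% + 0.3866 × 2.8440% = 8.0121%.

8.01%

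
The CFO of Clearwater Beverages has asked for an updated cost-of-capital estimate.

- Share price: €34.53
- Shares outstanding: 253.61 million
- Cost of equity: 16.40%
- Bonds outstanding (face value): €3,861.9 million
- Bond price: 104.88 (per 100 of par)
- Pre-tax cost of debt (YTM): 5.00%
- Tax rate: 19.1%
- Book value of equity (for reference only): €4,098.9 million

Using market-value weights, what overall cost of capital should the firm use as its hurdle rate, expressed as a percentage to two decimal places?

Market value of equity E = 34.53 × 253.61m = 8757.1533m. Market value of debt D = 3861.9m × 104.88/100 = 4050.36072m.
Total capital V = 8757.1533 + 4050.36072 = 12807.51402.
Equity: weight = 8757.1533/12807.51402 = 0.6838; cost = 16.4%.
Bonds outstanding: weight = 4050.36072/12807.51402 = 0.3162; after-tax cost = 5% × (1 − 19.1%) = 4.0450%.
WACC = 0.6838 × 16.4000% + 0.3162 × 4.0450% = 12.4927%.

12.49%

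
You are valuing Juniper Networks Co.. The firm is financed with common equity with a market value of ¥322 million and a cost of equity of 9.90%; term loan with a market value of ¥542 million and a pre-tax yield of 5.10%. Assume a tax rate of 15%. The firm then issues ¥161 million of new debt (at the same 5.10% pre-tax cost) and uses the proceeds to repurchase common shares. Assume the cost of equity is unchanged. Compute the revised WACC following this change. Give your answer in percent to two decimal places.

5.37%

After the change:
Total capital V = 161 + 703 = 864.
Equity: weight = 161/864 = 0.1863; cost = 9.9%.
Term loan: weight = 703/864 = 0.8137; after-tax cost = 5.1% × (1 − 15%) = 4.3350%.
WACC = 0.1863 × 9.9000% + 0.8137 × 4.3350% = 5.3720%.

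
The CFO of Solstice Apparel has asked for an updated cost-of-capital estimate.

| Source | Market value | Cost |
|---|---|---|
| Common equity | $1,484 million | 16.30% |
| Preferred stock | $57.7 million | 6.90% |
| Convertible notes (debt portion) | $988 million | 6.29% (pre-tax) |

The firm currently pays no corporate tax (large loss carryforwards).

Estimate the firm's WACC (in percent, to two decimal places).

Total capital V = 1484 + 57.7 + 988 = 2529.7.
Equity: weight = 1484/2529.7 = 0.5866; cost = 16.3%.
Preferred: weight = 57.7/2529.7 = 0.0228; cost = 6.9%.
Convertible notes (debt portion): weight = 988/2529.7 = 0.3906; after-tax cost = 6.29% × (1 − 0%) = 6.2900%.
WACC = 0.5866 × 16.3000% + 0.0228 × 6.9000% + 0.3906 × 6.2900% = 12.1761%.

12.18%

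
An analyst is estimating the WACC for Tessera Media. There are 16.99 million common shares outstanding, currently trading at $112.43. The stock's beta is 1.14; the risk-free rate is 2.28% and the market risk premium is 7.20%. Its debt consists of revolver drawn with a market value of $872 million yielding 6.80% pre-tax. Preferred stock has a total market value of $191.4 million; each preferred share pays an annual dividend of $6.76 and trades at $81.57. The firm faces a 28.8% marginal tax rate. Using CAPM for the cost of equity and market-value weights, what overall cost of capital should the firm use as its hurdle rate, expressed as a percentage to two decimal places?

8.69%

Cost of equity via CAPM: Re = 2.28% + 1.14 × 7.2% = 10.4880%.
Cost of preferred: Rp = 6.76 / 81.57 = 8.2874%.
Market value of equity E = 112.43 × 16.99m = 1910.1857m.
Total capital V = 1910.1857 + 191.4 + 872 = 2973.5857.
Equity: weight = 1910.1857/2973.5857 = 0.6424; cost = 10.488%.
Preferred: weight = 191.4/2973.5857 = 0.0644; cost = 8.2874%.
Revolver drawn: weight = 872/2973.5857 = 0.2932; after-tax cost = 6.8% × (1 − 28.8%) = 4.8416%.
WACC = 0.6424 × 10.4880% + 0.0644 × 8.2874% + 0.2932 × 4.8416% = 8.6906%.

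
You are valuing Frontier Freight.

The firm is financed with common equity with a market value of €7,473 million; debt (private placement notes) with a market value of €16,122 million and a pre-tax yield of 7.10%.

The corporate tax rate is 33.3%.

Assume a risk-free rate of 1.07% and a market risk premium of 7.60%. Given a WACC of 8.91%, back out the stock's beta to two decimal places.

2.22

Total capital V = 7473 + 16122 = 23595.
Equity weight = 7473/23595 = 0.3167.
Private placement notes weight = 16122/23595 = 0.6833.
Debt contribution = 0.6833 × 7.1% × (1 − 33.3%) = 3.2358%.
Required equity contribution = 8.91% − 3.2358% = 5.6742%  ⇒  Re = 17.9155%.
CAPM: 17.9155% = 1.07% + β × 7.6%  ⇒  β = 2.2165.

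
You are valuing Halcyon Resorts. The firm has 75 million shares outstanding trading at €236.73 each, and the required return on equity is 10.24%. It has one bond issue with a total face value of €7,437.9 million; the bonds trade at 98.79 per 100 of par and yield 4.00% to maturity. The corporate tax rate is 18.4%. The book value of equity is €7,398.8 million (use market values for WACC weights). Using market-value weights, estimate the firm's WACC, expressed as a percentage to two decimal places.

8.20%

Market value of equity E = 236.73 × 75m = 17754.75m. Market value of debt D = 7437.9m × 98.79/100 = 7347.90141m.
Total capital V = 17754.75 + 7347.90141 = 25102.65141.
Equity: weight = 17754.75/25102.65141 = 0.7073; cost = 10.24%.
Bonds outstanding: weight = 7347.90141/25102.65141 = 0.2927; after-tax cost = 4% × (1 − 18.4%) = 3.2640%.
WACC = 0.7073 × 10.2400% + 0.2927 × 3.2640% = 8.1980%.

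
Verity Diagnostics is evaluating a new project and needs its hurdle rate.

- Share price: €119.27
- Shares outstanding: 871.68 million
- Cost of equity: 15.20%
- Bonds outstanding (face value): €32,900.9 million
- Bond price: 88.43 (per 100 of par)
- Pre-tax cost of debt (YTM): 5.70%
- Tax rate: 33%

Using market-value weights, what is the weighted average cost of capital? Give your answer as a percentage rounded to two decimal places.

12.71%

Market value of equity E = 119.27 × 871.68m = 103965.2736m. Market value of debt D = 32900.9m × 88.43/100 = 29094.26587m.
Total capital V = 103965.2736 + 29094.26587 = 133059.53947.
Equity: weight = 103965.2736/133059.53947 = 0.7813; cost = 15.2%.
Bonds outstanding: weight = 29094.26587/133059.53947 = 0.2187; after-tax cost = 5.7% × (1 − 33%) = 3.8190%.
WACC = 0.7813 × 15.2000% + 0.2187 × 3.8190% = 12.7115%.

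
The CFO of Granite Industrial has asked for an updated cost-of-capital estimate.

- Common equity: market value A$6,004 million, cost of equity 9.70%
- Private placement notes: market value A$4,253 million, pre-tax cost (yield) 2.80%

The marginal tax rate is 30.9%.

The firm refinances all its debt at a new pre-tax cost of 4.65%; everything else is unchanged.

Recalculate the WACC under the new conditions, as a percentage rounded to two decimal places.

After the change:
Total capital V = 6004 + 4253 = 10257.
Equity: weight = 6004/10257 = 0.5854; cost = 9.7%.
Private placement notes: weight = 4253/10257 = 0.4146; after-tax cost = 4.65% × (1 − 30.9%) = 3.2132%.
WACC = 0.5854 × 9.7000% + 0.4146 × 3.2132% = 7.0103%.

7.01%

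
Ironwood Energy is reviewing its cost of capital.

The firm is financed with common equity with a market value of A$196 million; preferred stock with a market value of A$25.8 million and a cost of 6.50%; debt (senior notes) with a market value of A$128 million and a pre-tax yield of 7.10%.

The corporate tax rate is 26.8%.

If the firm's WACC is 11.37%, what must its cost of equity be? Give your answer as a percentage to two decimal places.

16.04%

Total capital V = 196 + 25.8 + 128 = 349.8.
Equity weight = 196/349.8 = 0.5603.
Preferred weight = 25.8/349.8 = 0.0738.
Senior notes weight = 128/349.8 = 0.3659.
Debt contribution = 0.3659 × 7.1% × (1 − 26.8%) = 1.9018%.
Preferred contribution = 0.0738 × 6.5% = 0.4794%.
Required equity contribution = 11.37% − 2.3812% = 8.9888%.
Re = 8.9888% / 0.5603 = 16.0423%.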